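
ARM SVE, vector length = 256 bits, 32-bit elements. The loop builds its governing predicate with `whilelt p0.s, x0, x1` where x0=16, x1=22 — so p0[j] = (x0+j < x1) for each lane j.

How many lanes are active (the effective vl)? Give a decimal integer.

register lanes = 256/32 = 8
p0[j] = (16+j < 22); true for j=0..5 → 6 lanes set

vl = 6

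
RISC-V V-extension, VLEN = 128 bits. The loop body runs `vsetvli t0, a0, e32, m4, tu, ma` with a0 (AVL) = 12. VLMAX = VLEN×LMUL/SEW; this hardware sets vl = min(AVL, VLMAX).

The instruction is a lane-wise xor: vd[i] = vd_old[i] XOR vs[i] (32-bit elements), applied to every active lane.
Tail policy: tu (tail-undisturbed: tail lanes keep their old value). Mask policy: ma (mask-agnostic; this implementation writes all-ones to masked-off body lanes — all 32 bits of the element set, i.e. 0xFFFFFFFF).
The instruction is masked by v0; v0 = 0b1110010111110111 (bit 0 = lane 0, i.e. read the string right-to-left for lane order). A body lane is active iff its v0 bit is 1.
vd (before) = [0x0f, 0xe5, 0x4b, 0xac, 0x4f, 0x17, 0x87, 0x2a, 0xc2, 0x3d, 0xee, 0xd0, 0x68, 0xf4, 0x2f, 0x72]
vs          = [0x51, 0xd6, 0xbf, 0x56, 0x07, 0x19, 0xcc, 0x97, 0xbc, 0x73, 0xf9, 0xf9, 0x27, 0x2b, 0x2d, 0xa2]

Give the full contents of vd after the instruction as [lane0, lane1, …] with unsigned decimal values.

vd = [94, 51, 244, 4294967295, 72, 14, 75, 189, 126, 4294967295, 23, 4294967295, 104, 244, 47, 114]

VLMAX = VLEN×LMUL/SEW = 128×4/32 = 16
AVL=12 ≤ VLMAX=16, so vl = 12
[0] xor(0x0f,0x51) = 0x5e
[1] xor(0xe5,0xd6) = 0x33
[2] xor(0x4b,0xbf) = 0xf4
[3] mask-off/ones = 0xffffffff
[4] xor(0x4f,0x07) = 0x48
[5] xor(0x17,0x19) = 0x0e
[6] xor(0x87,0xcc) = 0x4b
[7] xor(0x2a,0x97) = 0xbd
[8] xor(0xc2,0xbc) = 0x7e
[9] mask-off/ones = 0xffffffff
[10] xor(0xee,0xf9) = 0x17
[11] mask-off/ones = 0xffffffff
[12] tail/keep = 0x68
[13] tail/keep = 0xf4
[14] tail/keep = 0x2f
[15] tail/keep = 0x72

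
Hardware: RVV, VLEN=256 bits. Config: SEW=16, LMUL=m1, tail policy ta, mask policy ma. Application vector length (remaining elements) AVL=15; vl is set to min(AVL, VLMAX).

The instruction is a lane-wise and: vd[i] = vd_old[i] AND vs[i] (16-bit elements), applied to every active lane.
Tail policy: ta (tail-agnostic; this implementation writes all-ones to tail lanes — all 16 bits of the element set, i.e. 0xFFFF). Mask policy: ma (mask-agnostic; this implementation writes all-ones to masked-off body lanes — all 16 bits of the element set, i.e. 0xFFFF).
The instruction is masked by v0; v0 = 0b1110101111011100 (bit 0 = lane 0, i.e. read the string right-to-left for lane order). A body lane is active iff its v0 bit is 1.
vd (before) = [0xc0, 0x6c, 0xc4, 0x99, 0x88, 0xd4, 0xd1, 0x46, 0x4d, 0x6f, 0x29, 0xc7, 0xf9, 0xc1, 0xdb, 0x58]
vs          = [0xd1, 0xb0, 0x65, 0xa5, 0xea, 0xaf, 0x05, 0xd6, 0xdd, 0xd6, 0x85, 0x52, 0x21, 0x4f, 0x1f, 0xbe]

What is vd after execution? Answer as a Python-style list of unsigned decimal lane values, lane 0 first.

vd = [65535, 65535, 68, 129, 136, 65535, 1, 70, 77, 70, 65535, 66, 65535, 65, 27, 65535]

VLMAX = (256 × 1) / 16 = 16 lanes
AVL=15 ≤ VLMAX=16, so vl = 15
vd[0] mask-off/ones -> 0xffff
vd[1] mask-off/ones -> 0xffff
vd[2] and(0xc4,0x65) -> 0x44
vd[3] and(0x99,0xa5) -> 0x81
vd[4] and(0x88,0xea) -> 0x88
vd[5] mask-off/ones -> 0xffff
vd[6] and(0xd1,0x05) -> 0x01
vd[7] and(0x46,0xd6) -> 0x46
vd[8] and(0x4d,0xdd) -> 0x4d
vd[9] and(0x6f,0xd6) -> 0x46
vd[10] mask-off/ones -> 0xffff
vd[11] and(0xc7,0x52) -> 0x42
vd[12] mask-off/ones -> 0xffff
vd[13] and(0xc1,0x4f) -> 0x41
vd[14] and(0xdb,0x1f) -> 0x1b
vd[15] tail/ones -> 0xffff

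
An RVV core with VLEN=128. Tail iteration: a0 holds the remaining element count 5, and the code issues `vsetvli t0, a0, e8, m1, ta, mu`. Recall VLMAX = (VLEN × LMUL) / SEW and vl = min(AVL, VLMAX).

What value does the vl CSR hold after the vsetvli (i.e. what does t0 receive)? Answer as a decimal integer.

vl = 5

lanes per group: 128·1/8 = 16
AVL=5 ≤ VLMAX=16, so vl = 5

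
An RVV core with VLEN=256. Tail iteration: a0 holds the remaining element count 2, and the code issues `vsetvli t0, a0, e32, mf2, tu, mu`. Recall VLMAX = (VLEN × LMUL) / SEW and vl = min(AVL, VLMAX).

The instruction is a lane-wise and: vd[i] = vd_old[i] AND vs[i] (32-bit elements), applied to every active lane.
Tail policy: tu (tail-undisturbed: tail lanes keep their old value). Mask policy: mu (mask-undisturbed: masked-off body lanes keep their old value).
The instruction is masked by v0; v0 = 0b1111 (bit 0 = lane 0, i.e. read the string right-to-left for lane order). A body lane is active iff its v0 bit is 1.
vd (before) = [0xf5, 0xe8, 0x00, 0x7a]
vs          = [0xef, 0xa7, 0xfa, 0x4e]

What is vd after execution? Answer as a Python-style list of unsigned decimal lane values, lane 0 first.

vd = [229, 160, 0, 122]

VLMAX = VLEN×LMUL/SEW = 256×1/2/32 = 4
AVL=2 ≤ VLMAX=4, so vl = 2
  i=0: and(0xf5,0xef) → 229
  i=1: and(0xe8,0xa7) → 160
  i=2: tail/keep → 0
  i=3: tail/keep → 122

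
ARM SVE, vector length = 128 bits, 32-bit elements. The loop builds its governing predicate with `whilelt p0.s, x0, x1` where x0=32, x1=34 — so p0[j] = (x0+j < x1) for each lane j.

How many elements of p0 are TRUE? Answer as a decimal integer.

lane count: 128 div 32 = 4
whilelt: lane j active iff 32+j < 34 → j < 2 → 2 active

vl = 2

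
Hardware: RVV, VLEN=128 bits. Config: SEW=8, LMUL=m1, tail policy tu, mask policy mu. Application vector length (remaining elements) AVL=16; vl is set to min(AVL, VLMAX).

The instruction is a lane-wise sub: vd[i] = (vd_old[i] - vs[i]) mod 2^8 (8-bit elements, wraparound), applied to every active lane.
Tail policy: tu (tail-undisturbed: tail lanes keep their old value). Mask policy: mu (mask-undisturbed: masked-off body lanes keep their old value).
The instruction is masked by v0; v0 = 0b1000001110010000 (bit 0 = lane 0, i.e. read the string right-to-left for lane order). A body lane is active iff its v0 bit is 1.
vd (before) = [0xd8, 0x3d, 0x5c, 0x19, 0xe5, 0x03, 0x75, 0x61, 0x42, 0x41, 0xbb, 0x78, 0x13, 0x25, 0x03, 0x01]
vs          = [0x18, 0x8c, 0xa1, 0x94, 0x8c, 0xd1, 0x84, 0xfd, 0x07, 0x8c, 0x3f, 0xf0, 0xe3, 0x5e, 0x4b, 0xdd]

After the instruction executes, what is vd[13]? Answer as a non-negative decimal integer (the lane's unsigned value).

vd[13] = 37

VLMAX = VLEN×LMUL/SEW = 128×1/8 = 16
vl ← min(16, 16) = 16
  i=0: mask-off/keep → 216
  i=1: mask-off/keep → 61
  i=2: mask-off/keep → 92
  i=3: mask-off/keep → 25
  i=4: sub(0xe5,0x8c) → 89
  i=5: mask-off/keep → 3
  i=6: mask-off/keep → 117
  i=7: sub(0x61,0xfd) → 100
  i=8: sub(0x42,0x07) → 59
  i=9: sub(0x41,0x8c) → 181
  i=10: mask-off/keep → 187
  i=11: mask-off/keep → 120
  i=12: mask-off/keep → 19
  i=13: mask-off/keep → 37
  i=14: mask-off/keep → 3
  i=15: sub(0x01,0xdd) → 36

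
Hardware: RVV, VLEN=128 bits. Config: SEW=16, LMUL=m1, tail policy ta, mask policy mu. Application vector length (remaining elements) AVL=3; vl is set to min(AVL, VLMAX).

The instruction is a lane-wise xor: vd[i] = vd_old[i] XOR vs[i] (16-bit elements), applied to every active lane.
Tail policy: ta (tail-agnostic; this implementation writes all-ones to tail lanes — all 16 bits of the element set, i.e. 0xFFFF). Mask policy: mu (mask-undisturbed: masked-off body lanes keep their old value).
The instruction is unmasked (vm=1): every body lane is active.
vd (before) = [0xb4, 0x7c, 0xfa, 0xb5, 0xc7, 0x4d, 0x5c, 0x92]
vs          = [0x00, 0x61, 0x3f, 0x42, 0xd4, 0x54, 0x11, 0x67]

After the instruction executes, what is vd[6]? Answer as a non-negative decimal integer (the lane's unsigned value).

vd[6] = 65535

lanes per group: 128·1/16 = 8
AVL=3 ≤ VLMAX=8, so vl = 3
lane  0: xor(0xb4,0x00) ⇒ 0xb4
lane  1: xor(0x7c,0x61) ⇒ 0x1d
lane  2: xor(0xfa,0x3f) ⇒ 0xc5
lane  3: tail/ones ⇒ 0xffff
lane  4: tail/ones ⇒ 0xffff
lane  5: tail/ones ⇒ 0xffff
lane  6: tail/ones ⇒ 0xffff
lane  7: tail/ones ⇒ 0xffff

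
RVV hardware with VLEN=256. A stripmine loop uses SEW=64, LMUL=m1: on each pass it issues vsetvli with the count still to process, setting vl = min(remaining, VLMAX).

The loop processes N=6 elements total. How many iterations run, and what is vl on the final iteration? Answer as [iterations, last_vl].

[iterations, last_vl] = [2, 2]

VLMAX = (256 × 1) / 64 = 4 lanes
N=6: ⌈6/4⌉ = 2 iters; last vl = 6 − 1×4 = 2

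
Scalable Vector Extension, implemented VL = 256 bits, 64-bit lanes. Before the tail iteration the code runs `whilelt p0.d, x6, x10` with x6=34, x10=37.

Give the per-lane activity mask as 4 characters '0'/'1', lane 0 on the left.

predicate = 1110

256-bit reg / 64-bit elem → 4 lanes
whilelt: lane j active iff 34+j < 37 → j < 3 → 3 active
bits (lane 0 leftmost): 1110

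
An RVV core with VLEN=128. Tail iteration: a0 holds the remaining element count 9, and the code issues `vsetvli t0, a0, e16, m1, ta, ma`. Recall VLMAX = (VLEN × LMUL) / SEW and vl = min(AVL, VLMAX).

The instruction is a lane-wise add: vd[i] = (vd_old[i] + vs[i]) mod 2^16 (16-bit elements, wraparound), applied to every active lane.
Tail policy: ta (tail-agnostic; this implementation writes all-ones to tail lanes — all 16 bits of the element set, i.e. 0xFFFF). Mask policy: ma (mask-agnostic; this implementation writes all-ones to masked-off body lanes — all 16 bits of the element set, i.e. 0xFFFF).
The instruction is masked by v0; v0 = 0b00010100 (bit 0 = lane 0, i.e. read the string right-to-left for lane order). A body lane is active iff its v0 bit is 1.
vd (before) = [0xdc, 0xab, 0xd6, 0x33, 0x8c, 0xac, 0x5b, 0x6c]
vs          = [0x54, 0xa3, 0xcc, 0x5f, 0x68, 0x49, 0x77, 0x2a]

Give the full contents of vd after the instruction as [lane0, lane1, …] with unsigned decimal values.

VLMAX = (128 × 1) / 16 = 8 lanes
vl ← min(9, 8) = 8
lane  0: mask-off/ones ⇒ 0xffff
lane  1: mask-off/ones ⇒ 0xffff
lane  2: add(0xd6,0xcc) ⇒ 0x1a2
lane  3: mask-off/ones ⇒ 0xffff
lane  4: add(0x8c,0x68) ⇒ 0xf4
lane  5: mask-off/ones ⇒ 0xffff
lane  6: mask-off/ones ⇒ 0xffff
lane  7: mask-off/ones ⇒ 0xffff

vd = [65535, 65535, 418, 65535, 244, 65535, 65535, 65535]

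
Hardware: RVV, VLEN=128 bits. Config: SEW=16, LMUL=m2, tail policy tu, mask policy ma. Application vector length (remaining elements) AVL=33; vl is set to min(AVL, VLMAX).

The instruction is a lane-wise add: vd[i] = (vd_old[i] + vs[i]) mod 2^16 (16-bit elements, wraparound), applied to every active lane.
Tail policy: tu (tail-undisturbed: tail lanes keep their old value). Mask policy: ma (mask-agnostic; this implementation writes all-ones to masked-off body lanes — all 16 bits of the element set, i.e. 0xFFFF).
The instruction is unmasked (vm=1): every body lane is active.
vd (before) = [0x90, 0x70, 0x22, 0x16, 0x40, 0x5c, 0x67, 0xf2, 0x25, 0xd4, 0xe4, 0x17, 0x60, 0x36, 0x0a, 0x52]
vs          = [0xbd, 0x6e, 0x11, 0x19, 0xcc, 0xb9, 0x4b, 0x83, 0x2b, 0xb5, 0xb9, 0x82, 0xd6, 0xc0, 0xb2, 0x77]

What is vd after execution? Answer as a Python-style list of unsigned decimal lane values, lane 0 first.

lanes per group: 128·2/16 = 16
vl = min(AVL, VLMAX) = min(33, 16) = 16
vd[0] add(0x90,0xbd) -> 0x14d
vd[1] add(0x70,0x6e) -> 0xde
vd[2] add(0x22,0x11) -> 0x33
vd[3] add(0x16,0x19) -> 0x2f
vd[4] add(0x40,0xcc) -> 0x10c
vd[5] add(0x5c,0xb9) -> 0x115
vd[6] add(0x67,0x4b) -> 0xb2
vd[7] add(0xf2,0x83) -> 0x175
vd[8] add(0x25,0x2b) -> 0x50
vd[9] add(0xd4,0xb5) -> 0x189
vd[10] add(0xe4,0xb9) -> 0x19d
vd[11] add(0x17,0x82) -> 0x99
vd[12] add(0x60,0xd6) -> 0x136
vd[13] add(0x36,0xc0) -> 0xf6
vd[14] add(0x0a,0xb2) -> 0xbc
vd[15] add(0x52,0x77) -> 0xc9

vd = [333, 222, 51, 47, 268, 277, 178, 373, 80, 393, 413, 153, 310, 246, 188, 201]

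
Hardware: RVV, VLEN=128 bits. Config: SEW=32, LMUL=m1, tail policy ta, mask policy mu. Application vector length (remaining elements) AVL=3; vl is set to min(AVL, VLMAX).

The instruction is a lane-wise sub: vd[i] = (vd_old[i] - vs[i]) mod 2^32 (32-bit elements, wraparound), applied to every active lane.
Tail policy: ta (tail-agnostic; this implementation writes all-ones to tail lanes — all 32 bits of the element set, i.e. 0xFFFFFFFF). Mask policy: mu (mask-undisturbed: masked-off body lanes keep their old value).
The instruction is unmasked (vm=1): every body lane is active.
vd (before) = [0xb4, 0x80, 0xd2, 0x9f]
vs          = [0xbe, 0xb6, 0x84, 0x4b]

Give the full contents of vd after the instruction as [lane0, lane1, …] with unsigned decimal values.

VLMAX = (128 × 1) / 32 = 4 lanes
AVL=3 ≤ VLMAX=4, so vl = 3
vd[0] sub(0xb4,0xbe) -> 0xfffffff6
vd[1] sub(0x80,0xb6) -> 0xffffffca
vd[2] sub(0xd2,0x84) -> 0x4e
vd[3] tail/ones -> 0xffffffff

vd = [4294967286, 4294967242, 78, 4294967295]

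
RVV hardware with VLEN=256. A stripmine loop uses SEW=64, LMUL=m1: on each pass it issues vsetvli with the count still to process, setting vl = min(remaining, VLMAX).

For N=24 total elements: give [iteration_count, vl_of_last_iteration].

lanes per group: 256·1/64 = 4
N=24: ⌈24/4⌉ = 6 iters; last vl = 24 − 5×4 = 4

[iterations, last_vl] = [6, 4]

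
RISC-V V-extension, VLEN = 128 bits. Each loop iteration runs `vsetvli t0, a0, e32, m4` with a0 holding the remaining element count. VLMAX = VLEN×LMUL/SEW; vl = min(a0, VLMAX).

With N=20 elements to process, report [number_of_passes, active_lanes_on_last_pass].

[iterations, last_vl] = [2, 4]

lanes per group: 128·4/32 = 16
N=20: ⌈20/16⌉ = 2 iters; last vl = 20 − 1×16 = 4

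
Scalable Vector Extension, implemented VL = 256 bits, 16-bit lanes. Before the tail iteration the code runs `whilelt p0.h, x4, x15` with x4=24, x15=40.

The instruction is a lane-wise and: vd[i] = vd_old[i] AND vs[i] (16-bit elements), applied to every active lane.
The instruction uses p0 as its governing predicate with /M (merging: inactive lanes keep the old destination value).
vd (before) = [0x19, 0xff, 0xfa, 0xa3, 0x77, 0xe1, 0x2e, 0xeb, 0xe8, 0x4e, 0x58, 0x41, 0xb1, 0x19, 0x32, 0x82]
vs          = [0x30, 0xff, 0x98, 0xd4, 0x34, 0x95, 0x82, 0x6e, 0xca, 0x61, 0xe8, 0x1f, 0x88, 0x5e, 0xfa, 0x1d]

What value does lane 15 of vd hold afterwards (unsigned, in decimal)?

register lanes = 256/16 = 16
whilelt: lane j active iff 24+j < 40 → j < 16 → 16 active
lane  0: and(0x19,0x30) ⇒ 0x10
lane  1: and(0xff,0xff) ⇒ 0xff
lane  2: and(0xfa,0x98) ⇒ 0x98
lane  3: and(0xa3,0xd4) ⇒ 0x80
lane  4: and(0x77,0x34) ⇒ 0x34
lane  5: and(0xe1,0x95) ⇒ 0x81
lane  6: and(0x2e,0x82) ⇒ 0x02
lane  7: and(0xeb,0x6e) ⇒ 0x6a
lane  8: and(0xe8,0xca) ⇒ 0xc8
lane  9: and(0x4e,0x61) ⇒ 0x40
lane 10: and(0x58,0xe8) ⇒ 0x48
lane 11: and(0x41,0x1f) ⇒ 0x01
lane 12: and(0xb1,0x88) ⇒ 0x80
lane 13: and(0x19,0x5e) ⇒ 0x18
lane 14: and(0x32,0xfa) ⇒ 0x32
lane 15: and(0x82,0x1d) ⇒ 0x00

vd[15] = 0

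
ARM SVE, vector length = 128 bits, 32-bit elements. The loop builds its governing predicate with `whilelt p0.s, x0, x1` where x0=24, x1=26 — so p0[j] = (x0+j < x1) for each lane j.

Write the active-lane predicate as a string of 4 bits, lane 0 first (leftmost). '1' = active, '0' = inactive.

predicate = 1100

lane count: 128 div 32 = 4
p0[j] = (24+j < 26); true for j=0..1 → 2 lanes set
bits (lane 0 leftmost): 1100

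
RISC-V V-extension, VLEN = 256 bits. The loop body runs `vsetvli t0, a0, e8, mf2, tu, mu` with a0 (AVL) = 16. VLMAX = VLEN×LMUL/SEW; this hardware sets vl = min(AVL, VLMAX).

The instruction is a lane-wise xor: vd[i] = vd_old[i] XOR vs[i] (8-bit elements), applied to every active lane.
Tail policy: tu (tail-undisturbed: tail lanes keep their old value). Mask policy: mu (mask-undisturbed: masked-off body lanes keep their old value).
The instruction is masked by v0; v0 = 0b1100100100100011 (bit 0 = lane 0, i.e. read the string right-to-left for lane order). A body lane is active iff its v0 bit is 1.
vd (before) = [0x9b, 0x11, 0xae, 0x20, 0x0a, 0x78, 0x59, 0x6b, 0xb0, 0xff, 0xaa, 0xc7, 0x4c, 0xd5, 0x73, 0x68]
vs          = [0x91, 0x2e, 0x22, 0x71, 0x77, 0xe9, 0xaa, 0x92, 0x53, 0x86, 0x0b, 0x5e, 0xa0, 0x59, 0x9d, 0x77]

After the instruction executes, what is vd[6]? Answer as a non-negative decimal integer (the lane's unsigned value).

vd[6] = 89

VLMAX = (256 × 1/2) / 8 = 16 lanes
vl ← min(16, 16) = 16
[0] xor(0x9b,0x91) = 0x0a
[1] xor(0x11,0x2e) = 0x3f
[2] mask-off/keep = 0xae
[3] mask-off/keep = 0x20
[4] mask-off/keep = 0x0a
[5] xor(0x78,0xe9) = 0x91
[6] mask-off/keep = 0x59
[7] mask-off/keep = 0x6b
[8] xor(0xb0,0x53) = 0xe3
[9] mask-off/keep = 0xff
[10] mask-off/keep = 0xaa
[11] xor(0xc7,0x5e) = 0x99
[12] mask-off/keep = 0x4c
[13] mask-off/keep = 0xd5
[14] xor(0x73,0x9d) = 0xee
[15] xor(0x68,0x77) = 0x1f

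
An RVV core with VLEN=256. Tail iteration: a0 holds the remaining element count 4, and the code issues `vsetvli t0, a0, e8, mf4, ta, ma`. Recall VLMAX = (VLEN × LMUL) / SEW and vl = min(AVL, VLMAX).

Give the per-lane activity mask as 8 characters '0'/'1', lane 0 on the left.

lanes per group: 256·1/4/8 = 8
AVL=4 ≤ VLMAX=8, so vl = 4
bits (lane 0 leftmost): 11110000

predicate = 11110000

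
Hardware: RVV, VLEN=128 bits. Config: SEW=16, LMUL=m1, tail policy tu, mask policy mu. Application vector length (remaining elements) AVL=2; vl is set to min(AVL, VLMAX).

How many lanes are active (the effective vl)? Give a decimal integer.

VLMAX = VLEN×LMUL/SEW = 128×1/16 = 8
AVL=2 ≤ VLMAX=8, so vl = 2

vl = 2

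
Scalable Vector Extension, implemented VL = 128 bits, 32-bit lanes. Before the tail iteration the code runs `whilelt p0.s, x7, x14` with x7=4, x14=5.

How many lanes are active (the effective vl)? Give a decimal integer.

vl = 1

128-bit reg / 32-bit elem → 4 lanes
whilelt: lane j active iff 4+j < 5 → j < 1 → 1 active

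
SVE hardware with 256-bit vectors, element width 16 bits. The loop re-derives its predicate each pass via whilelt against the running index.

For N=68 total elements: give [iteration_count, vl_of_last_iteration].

[iterations, last_vl] = [5, 4]

256-bit reg / 16-bit elem → 16 lanes
iterations = ceil(68/16) = 5; final-pass vl = 4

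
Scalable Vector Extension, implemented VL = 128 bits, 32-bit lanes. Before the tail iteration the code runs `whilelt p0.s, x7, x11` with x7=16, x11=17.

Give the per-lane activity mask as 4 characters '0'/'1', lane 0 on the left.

predicate = 1000

register lanes = 128/32 = 4
active while 16+j < 17, i.e. j ∈ [0,1) capped at 4 ⇒ 1
bits (lane 0 leftmost): 1000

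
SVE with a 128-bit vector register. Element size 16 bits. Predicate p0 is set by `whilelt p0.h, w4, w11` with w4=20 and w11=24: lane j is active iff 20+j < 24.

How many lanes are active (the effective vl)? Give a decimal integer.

vl = 4

register lanes = 128/16 = 8
active while 20+j < 24, i.e. j ∈ [0,4) capped at 8 ⇒ 4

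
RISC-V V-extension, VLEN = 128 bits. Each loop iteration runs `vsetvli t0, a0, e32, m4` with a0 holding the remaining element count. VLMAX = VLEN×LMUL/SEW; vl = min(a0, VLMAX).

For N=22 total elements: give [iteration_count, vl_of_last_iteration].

lanes per group: 128·4/32 = 16
iterations = ceil(22/16) = 2; final-pass vl = 6

[iterations, last_vl] = [2, 6]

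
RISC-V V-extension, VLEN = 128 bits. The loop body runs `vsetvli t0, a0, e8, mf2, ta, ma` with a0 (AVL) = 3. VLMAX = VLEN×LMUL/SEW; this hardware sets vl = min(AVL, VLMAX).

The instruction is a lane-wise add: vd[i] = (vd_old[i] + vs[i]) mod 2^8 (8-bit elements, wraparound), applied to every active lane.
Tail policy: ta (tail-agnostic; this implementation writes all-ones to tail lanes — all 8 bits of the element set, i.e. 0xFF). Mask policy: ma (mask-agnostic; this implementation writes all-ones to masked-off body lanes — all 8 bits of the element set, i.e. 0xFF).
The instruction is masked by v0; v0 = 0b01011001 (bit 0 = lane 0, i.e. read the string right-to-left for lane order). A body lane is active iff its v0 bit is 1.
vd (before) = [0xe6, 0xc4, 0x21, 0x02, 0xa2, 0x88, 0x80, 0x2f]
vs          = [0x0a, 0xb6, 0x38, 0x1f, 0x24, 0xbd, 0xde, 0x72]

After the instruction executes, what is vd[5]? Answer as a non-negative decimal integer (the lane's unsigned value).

vd[5] = 255

VLMAX = VLEN×LMUL/SEW = 128×1/2/8 = 8
AVL=3 ≤ VLMAX=8, so vl = 3
  i=0: add(0xe6,0x0a) → 240
  i=1: mask-off/ones → 255
  i=2: mask-off/ones → 255
  i=3: tail/ones → 255
  i=4: tail/ones → 255
  i=5: tail/ones → 255
  i=6: tail/ones → 255
  i=7: tail/ones → 255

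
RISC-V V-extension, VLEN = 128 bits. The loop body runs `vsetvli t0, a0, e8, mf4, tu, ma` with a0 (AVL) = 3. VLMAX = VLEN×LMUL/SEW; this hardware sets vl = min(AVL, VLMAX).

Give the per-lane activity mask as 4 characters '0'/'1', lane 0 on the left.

predicate = 1110

lanes per group: 128·1/4/8 = 4
vl = min(AVL, VLMAX) = min(3, 4) = 3
bits (lane 0 leftmost): 1110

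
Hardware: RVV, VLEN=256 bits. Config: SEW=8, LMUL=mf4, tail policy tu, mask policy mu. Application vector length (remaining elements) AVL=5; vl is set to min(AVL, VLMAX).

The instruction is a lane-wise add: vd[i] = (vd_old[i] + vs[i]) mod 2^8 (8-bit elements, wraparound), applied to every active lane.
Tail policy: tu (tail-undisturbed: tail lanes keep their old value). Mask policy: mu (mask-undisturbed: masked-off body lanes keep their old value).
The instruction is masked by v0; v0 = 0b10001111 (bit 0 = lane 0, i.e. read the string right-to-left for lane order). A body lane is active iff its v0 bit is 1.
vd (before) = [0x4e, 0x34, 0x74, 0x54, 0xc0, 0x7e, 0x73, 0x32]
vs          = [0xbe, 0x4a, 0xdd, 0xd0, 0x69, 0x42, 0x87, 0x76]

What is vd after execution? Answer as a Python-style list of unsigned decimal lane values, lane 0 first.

VLMAX = (256 × 1/4) / 8 = 8 lanes
AVL=5 ≤ VLMAX=8, so vl = 5
[0] add(0x4e,0xbe) = 0x0c
[1] add(0x34,0x4a) = 0x7e
[2] add(0x74,0xdd) = 0x51
[3] add(0x54,0xd0) = 0x24
[4] mask-off/keep = 0xc0
[5] tail/keep = 0x7e
[6] tail/keep = 0x73
[7] tail/keep = 0x32

vd = [12, 126, 81, 36, 192, 126, 115, 50]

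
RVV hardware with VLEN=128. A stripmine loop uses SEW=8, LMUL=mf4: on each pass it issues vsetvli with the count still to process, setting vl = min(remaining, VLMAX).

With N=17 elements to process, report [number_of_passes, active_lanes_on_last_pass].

lanes per group: 128·1/4/8 = 4
N=17: ⌈17/4⌉ = 5 iters; last vl = 17 − 4×4 = 1

[iterations, last_vl] = [5, 1]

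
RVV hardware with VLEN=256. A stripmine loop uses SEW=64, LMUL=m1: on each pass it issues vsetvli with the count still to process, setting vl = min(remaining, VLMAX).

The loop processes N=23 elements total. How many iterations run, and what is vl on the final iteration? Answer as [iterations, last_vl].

VLMAX = (256 × 1) / 64 = 4 lanes
23 elements at 4/iter → 6 passes, remainder 3 on the last

[iterations, last_vl] = [6, 3]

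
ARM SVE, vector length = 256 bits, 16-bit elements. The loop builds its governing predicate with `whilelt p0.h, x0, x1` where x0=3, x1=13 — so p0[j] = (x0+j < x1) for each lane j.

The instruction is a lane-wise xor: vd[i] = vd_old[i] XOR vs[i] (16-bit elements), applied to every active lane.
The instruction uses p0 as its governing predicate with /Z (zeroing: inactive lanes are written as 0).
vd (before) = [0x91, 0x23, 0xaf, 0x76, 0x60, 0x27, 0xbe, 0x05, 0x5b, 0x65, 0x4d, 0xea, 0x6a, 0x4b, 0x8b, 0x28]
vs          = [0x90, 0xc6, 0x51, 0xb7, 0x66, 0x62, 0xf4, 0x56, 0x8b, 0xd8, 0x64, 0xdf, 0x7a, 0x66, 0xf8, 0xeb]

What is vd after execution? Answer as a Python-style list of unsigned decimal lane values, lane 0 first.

vd = [1, 229, 254, 193, 6, 69, 74, 83, 208, 189, 0, 0, 0, 0, 0, 0]

register lanes = 256/16 = 16
active while 3+j < 13, i.e. j ∈ [0,10) capped at 16 ⇒ 10
lane  0: xor(0x91,0x90) ⇒ 0x01
lane  1: xor(0x23,0xc6) ⇒ 0xe5
lane  2: xor(0xaf,0x51) ⇒ 0xfe
lane  3: xor(0x76,0xb7) ⇒ 0xc1
lane  4: xor(0x60,0x66) ⇒ 0x06
lane  5: xor(0x27,0x62) ⇒ 0x45
lane  6: xor(0xbe,0xf4) ⇒ 0x4a
lane  7: xor(0x05,0x56) ⇒ 0x53
lane  8: xor(0x5b,0x8b) ⇒ 0xd0
lane  9: xor(0x65,0xd8) ⇒ 0xbd
lane 10: tail/zero ⇒ 0x00
lane 11: tail/zero ⇒ 0x00
lane 12: tail/zero ⇒ 0x00
lane 13: tail/zero ⇒ 0x00
lane 14: tail/zero ⇒ 0x00
lane 15: tail/zero ⇒ 0x00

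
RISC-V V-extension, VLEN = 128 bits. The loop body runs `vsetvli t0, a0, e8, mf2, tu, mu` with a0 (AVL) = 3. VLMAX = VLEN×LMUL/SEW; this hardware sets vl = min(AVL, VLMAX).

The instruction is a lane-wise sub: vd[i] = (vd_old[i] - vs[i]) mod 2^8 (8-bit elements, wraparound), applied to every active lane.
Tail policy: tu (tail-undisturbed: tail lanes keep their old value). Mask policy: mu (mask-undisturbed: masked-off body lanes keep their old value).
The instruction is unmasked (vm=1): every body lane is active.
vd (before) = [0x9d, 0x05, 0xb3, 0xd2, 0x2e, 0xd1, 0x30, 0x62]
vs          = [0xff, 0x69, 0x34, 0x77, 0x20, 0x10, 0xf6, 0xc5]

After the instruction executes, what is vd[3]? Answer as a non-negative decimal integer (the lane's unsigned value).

vd[3] = 210

lanes per group: 128·1/2/8 = 8
vl ← min(3, 8) = 3
lane  0: sub(0x9d,0xff) ⇒ 0x9e
lane  1: sub(0x05,0x69) ⇒ 0x9c
lane  2: sub(0xb3,0x34) ⇒ 0x7f
lane  3: tail/keep ⇒ 0xd2
lane  4: tail/keep ⇒ 0x2e
lane  5: tail/keep ⇒ 0xd1
lane  6: tail/keep ⇒ 0x30
lane  7: tail/keep ⇒ 0x62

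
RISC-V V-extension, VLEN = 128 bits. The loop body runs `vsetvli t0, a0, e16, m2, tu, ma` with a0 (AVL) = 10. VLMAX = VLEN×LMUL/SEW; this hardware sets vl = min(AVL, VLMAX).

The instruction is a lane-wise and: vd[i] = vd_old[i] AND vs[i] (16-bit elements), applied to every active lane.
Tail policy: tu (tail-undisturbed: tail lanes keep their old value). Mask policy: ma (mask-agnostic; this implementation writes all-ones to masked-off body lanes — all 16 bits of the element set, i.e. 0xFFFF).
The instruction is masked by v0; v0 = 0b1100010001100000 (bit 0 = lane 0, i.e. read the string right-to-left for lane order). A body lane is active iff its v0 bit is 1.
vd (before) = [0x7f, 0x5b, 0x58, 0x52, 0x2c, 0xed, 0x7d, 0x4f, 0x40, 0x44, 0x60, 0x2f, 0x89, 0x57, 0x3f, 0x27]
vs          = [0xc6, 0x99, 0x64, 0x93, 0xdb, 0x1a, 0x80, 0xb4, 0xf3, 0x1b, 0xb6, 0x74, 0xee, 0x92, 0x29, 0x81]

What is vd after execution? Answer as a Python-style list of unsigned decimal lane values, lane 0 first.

vd = [65535, 65535, 65535, 65535, 65535, 8, 0, 65535, 65535, 65535, 96, 47, 137, 87, 63, 39]

VLMAX = VLEN×LMUL/SEW = 128×2/16 = 16
AVL=10 ≤ VLMAX=16, so vl = 10
  i=0: mask-off/ones → 65535
  i=1: mask-off/ones → 65535
  i=2: mask-off/ones → 65535
  i=3: mask-off/ones → 65535
  i=4: mask-off/ones → 65535
  i=5: and(0xed,0x1a) → 8
  i=6: and(0x7d,0x80) → 0
  i=7: mask-off/ones → 65535
  i=8: mask-off/ones → 65535
  i=9: mask-off/ones → 65535
  i=10: tail/keep → 96
  i=11: tail/keep → 47
  i=12: tail/keep → 137
  i=13: tail/keep → 87
  i=14: tail/keep → 63
  i=15: tail/keep → 39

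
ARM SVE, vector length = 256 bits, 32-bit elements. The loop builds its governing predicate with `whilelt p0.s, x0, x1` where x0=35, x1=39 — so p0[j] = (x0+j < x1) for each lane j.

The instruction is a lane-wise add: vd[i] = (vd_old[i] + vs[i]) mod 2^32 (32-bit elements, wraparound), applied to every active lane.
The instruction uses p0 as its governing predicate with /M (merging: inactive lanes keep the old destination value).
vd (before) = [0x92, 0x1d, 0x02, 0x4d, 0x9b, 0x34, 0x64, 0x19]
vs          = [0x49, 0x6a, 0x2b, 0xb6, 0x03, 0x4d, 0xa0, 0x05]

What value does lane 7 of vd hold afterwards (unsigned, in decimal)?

256-bit reg / 32-bit elem → 8 lanes
active while 35+j < 39, i.e. j ∈ [0,4) capped at 8 ⇒ 4
vd[0] add(0x92,0x49) -> 0xdb
vd[1] add(0x1d,0x6a) -> 0x87
vd[2] add(0x02,0x2b) -> 0x2d
vd[3] add(0x4d,0xb6) -> 0x103
vd[4] tail/keep -> 0x9b
vd[5] tail/keep -> 0x34
vd[6] tail/keep -> 0x64
vd[7] tail/keep -> 0x19

vd[7] = 25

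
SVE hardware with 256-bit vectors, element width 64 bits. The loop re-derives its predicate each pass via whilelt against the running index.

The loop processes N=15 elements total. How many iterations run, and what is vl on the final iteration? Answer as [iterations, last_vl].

register lanes = 256/64 = 4
15 elements at 4/iter → 4 passes, remainder 3 on the last

[iterations, last_vl] = [4, 3]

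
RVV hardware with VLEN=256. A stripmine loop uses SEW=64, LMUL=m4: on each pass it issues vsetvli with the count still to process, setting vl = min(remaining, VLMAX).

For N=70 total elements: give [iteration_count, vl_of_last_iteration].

VLMAX = VLEN×LMUL/SEW = 256×4/64 = 16
70 elements at 16/iter → 5 passes, remainder 6 on the last

[iterations, last_vl] = [5, 6]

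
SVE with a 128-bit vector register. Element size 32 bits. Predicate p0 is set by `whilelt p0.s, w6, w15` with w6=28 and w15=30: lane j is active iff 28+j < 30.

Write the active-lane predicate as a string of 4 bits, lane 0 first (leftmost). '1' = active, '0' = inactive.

predicate = 1100

128-bit reg / 32-bit elem → 4 lanes
whilelt: lane j active iff 28+j < 30 → j < 2 → 2 active
bits (lane 0 leftmost): 1100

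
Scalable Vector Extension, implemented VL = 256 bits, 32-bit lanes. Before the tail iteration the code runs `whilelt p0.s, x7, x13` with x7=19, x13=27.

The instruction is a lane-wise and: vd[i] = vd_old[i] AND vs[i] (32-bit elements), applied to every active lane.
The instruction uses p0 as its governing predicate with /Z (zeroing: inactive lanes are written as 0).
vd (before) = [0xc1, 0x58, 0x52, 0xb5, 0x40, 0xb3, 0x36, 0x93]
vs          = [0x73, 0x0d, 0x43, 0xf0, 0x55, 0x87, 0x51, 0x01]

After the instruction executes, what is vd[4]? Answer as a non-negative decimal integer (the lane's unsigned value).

lane count: 256 div 32 = 8
p0[j] = (19+j < 27); true for j=0..7 → 8 lanes set
lane  0: and(0xc1,0x73) ⇒ 0x41
lane  1: and(0x58,0x0d) ⇒ 0x08
lane  2: and(0x52,0x43) ⇒ 0x42
lane  3: and(0xb5,0xf0) ⇒ 0xb0
lane  4: and(0x40,0x55) ⇒ 0x40
lane  5: and(0xb3,0x87) ⇒ 0x83
lane  6: and(0x36,0x51) ⇒ 0x10
lane  7: and(0x93,0x01) ⇒ 0x01

vd[4] = 64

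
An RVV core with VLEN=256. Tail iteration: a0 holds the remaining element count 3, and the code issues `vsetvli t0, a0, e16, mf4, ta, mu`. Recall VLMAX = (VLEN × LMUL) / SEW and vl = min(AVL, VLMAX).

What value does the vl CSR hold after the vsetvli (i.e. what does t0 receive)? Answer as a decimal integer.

vl = 3

lanes per group: 256·1/4/16 = 4
AVL=3 ≤ VLMAX=4, so vl = 3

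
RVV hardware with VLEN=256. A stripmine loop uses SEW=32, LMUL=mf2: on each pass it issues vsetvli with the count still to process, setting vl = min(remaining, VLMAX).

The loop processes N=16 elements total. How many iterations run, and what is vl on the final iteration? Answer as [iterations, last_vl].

VLMAX = VLEN×LMUL/SEW = 256×1/2/32 = 4
iterations = ceil(16/4) = 4; final-pass vl = 4

[iterations, last_vl] = [4, 4]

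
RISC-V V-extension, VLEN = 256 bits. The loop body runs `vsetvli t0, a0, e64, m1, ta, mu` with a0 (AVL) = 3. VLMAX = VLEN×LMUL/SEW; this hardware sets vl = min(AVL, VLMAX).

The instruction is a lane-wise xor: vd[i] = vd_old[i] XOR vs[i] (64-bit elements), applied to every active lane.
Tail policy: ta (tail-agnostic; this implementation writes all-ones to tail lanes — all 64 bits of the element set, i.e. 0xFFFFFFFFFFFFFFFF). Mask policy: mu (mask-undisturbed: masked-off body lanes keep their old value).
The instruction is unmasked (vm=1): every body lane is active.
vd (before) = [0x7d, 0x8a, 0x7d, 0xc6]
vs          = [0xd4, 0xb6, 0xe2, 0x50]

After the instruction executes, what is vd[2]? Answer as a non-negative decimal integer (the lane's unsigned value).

vd[2] = 159

lanes per group: 256·1/64 = 4
AVL=3 ≤ VLMAX=4, so vl = 3
  i=0: xor(0x7d,0xd4) → 169
  i=1: xor(0x8a,0xb6) → 60
  i=2: xor(0x7d,0xe2) → 159
  i=3: tail/ones → 18446744073709551615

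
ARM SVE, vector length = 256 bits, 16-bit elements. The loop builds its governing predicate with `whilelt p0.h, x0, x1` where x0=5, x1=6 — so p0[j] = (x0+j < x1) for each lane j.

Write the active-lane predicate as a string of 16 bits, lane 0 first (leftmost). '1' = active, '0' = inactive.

predicate = 1000000000000000

register lanes = 256/16 = 16
whilelt: lane j active iff 5+j < 6 → j < 1 → 1 active
bits (lane 0 leftmost): 1000000000000000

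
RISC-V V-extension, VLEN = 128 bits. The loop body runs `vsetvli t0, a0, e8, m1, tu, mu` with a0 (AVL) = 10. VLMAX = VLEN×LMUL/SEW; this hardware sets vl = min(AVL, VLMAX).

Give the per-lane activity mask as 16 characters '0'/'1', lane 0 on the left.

predicate = 1111111111000000

VLMAX = (128 × 1) / 8 = 16 lanes
vl = min(AVL, VLMAX) = min(10, 16) = 10
bits (lane 0 leftmost): 1111111111000000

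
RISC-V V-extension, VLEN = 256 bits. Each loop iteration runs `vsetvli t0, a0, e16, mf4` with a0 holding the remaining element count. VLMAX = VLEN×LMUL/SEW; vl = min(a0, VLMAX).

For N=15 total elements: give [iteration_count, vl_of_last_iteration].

[iterations, last_vl] = [4, 3]

VLMAX = VLEN×LMUL/SEW = 256×1/4/16 = 4
N=15: ⌈15/4⌉ = 4 iters; last vl = 15 − 3×4 = 3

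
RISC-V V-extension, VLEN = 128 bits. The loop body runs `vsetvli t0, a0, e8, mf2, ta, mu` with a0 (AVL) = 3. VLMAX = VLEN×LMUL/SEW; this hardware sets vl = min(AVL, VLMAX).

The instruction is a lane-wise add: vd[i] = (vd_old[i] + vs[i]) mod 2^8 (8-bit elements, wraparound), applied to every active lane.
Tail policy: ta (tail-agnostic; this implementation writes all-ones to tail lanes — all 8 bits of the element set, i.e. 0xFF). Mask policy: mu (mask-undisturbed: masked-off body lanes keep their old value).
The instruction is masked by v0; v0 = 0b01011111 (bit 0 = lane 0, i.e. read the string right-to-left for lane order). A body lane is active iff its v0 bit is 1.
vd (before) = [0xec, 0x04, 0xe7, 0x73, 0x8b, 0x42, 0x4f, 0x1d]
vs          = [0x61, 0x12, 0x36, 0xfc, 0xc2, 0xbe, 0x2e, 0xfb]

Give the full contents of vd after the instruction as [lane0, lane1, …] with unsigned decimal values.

VLMAX = (128 × 1/2) / 8 = 8 lanes
vl = min(AVL, VLMAX) = min(3, 8) = 3
  i=0: add(0xec,0x61) → 77
  i=1: add(0x04,0x12) → 22
  i=2: add(0xe7,0x36) → 29
  i=3: tail/ones → 255
  i=4: tail/ones → 255
  i=5: tail/ones → 255
  i=6: tail/ones → 255
  i=7: tail/ones → 255

vd = [77, 22, 29, 255, 255, 255, 255, 255]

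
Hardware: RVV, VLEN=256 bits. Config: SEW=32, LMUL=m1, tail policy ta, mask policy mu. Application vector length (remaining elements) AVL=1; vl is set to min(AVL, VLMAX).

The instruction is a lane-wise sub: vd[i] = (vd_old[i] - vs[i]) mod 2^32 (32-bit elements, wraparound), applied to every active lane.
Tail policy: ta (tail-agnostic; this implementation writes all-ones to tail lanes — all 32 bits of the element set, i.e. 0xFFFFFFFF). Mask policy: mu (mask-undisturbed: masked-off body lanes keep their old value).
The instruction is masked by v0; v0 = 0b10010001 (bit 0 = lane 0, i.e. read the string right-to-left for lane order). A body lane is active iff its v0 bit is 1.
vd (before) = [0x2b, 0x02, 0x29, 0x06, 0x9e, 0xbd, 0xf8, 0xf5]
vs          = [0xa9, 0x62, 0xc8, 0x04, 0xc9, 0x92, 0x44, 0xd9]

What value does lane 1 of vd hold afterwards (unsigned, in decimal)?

VLMAX = VLEN×LMUL/SEW = 256×1/32 = 8
vl ← min(1, 8) = 1
  i=0: sub(0x2b,0xa9) → 4294967170
  i=1: tail/ones → 4294967295
  i=2: tail/ones → 4294967295
  i=3: tail/ones → 4294967295
  i=4: tail/ones → 4294967295
  i=5: tail/ones → 4294967295
  i=6: tail/ones → 4294967295
  i=7: tail/ones → 4294967295

vd[1] = 4294967295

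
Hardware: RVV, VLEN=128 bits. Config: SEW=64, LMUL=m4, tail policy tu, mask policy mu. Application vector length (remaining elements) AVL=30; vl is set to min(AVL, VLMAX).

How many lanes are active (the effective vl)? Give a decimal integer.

lanes per group: 128·4/64 = 8
vl = min(AVL, VLMAX) = min(30, 8) = 8

vl = 8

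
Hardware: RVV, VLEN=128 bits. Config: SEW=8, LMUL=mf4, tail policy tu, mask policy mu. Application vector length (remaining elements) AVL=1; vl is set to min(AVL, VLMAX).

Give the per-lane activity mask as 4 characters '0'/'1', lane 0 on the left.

predicate = 1000

VLMAX = VLEN×LMUL/SEW = 128×1/4/8 = 4
AVL=1 ≤ VLMAX=4, so vl = 1
bits (lane 0 leftmost): 1000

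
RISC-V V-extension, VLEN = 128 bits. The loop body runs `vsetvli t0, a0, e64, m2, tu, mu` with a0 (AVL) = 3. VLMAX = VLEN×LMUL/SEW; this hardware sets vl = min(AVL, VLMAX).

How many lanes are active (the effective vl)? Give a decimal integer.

vl = 3

VLMAX = VLEN×LMUL/SEW = 128×2/64 = 4
vl = min(AVL, VLMAX) = min(3, 4) = 3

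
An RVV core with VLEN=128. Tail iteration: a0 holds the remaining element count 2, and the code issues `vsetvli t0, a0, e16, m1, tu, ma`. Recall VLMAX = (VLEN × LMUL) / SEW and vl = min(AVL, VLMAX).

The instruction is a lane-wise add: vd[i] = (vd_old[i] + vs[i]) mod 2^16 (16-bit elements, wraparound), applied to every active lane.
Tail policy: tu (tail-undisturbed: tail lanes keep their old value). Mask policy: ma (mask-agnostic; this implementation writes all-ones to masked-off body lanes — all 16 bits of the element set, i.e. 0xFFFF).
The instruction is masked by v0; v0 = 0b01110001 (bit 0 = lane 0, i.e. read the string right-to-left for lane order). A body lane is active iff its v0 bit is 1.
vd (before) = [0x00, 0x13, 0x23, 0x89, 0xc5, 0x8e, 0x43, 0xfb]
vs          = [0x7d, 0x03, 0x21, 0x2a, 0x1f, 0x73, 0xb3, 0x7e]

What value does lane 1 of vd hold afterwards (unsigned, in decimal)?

VLMAX = VLEN×LMUL/SEW = 128×1/16 = 8
AVL=2 ≤ VLMAX=8, so vl = 2
lane  0: add(0x00,0x7d) ⇒ 0x7d
lane  1: mask-off/ones ⇒ 0xffff
lane  2: tail/keep ⇒ 0x23
lane  3: tail/keep ⇒ 0x89
lane  4: tail/keep ⇒ 0xc5
lane  5: tail/keep ⇒ 0x8e
lane  6: tail/keep ⇒ 0x43
lane  7: tail/keep ⇒ 0xfb

vd[1] = 65535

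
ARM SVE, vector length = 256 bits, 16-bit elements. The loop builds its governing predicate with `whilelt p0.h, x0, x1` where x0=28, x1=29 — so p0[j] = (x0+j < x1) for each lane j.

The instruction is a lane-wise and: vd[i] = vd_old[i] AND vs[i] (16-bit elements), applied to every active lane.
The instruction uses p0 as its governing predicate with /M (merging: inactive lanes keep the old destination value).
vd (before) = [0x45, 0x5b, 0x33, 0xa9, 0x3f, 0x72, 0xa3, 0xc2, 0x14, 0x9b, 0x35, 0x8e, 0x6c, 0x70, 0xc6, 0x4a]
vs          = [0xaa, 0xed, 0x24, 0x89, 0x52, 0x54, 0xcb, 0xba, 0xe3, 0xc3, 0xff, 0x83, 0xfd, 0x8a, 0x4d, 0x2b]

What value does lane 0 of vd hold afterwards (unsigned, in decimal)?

vd[0] = 0

256-bit reg / 16-bit elem → 16 lanes
whilelt: lane j active iff 28+j < 29 → j < 1 → 1 active
  i=0: and(0x45,0xaa) → 0
  i=1: tail/keep → 91
  i=2: tail/keep → 51
  i=3: tail/keep → 169
  i=4: tail/keep → 63
  i=5: tail/keep → 114
  i=6: tail/keep → 163
  i=7: tail/keep → 194
  i=8: tail/keep → 20
  i=9: tail/keep → 155
  i=10: tail/keep → 53
  i=11: tail/keep → 142
  i=12: tail/keep → 108
  i=13: tail/keep → 112
  i=14: tail/keep → 198
  i=15: tail/keep → 74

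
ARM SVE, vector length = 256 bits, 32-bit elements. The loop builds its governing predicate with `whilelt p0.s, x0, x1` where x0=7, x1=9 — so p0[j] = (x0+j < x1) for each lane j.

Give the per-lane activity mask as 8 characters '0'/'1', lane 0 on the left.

predicate = 11000000

register lanes = 256/32 = 8
whilelt: lane j active iff 7+j < 9 → j < 2 → 2 active
bits (lane 0 leftmost): 11000000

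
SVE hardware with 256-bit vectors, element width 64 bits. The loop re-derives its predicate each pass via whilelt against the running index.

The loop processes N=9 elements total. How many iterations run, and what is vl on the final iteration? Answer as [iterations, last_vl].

[iterations, last_vl] = [3, 1]

256-bit reg / 64-bit elem → 4 lanes
iterations = ceil(9/4) = 3; final-pass vl = 1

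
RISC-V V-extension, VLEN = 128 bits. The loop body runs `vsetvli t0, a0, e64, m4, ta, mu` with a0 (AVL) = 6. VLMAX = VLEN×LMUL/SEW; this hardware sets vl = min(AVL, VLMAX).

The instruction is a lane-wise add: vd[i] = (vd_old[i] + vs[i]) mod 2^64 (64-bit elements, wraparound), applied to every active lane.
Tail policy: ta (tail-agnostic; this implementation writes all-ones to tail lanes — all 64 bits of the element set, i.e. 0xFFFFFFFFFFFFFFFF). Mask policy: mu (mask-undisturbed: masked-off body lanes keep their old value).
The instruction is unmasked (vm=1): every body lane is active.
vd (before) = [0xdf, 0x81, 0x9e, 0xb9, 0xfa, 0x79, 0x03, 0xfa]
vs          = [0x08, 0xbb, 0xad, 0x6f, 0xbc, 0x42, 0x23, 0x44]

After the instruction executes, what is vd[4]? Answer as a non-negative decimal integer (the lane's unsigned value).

VLMAX = (128 × 4) / 64 = 8 lanes
vl ← min(6, 8) = 6
  i=0: add(0xdf,0x08) → 231
  i=1: add(0x81,0xbb) → 316
  i=2: add(0x9e,0xad) → 331
  i=3: add(0xb9,0x6f) → 296
  i=4: add(0xfa,0xbc) → 438
  i=5: add(0x79,0x42) → 187
  i=6: tail/ones → 18446744073709551615
  i=7: tail/ones → 18446744073709551615

vd[4] = 438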